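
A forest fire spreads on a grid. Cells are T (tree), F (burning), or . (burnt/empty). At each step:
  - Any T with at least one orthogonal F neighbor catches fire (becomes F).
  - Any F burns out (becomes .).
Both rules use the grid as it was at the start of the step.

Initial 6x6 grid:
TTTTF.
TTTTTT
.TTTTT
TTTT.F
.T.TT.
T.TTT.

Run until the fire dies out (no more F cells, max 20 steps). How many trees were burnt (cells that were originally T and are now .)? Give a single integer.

Step 1: +3 fires, +2 burnt (F count now 3)
Step 2: +4 fires, +3 burnt (F count now 4)
Step 3: +3 fires, +4 burnt (F count now 3)
Step 4: +4 fires, +3 burnt (F count now 4)
Step 5: +4 fires, +4 burnt (F count now 4)
Step 6: +3 fires, +4 burnt (F count now 3)
Step 7: +4 fires, +3 burnt (F count now 4)
Step 8: +0 fires, +4 burnt (F count now 0)
Fire out after step 8
Initially T: 26, now '.': 35
Total burnt (originally-T cells now '.'): 25

Answer: 25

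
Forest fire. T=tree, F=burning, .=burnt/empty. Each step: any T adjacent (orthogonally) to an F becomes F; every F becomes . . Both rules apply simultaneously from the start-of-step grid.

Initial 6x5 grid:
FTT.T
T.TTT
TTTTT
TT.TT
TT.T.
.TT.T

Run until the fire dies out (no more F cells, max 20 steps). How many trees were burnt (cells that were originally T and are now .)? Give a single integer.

Answer: 21

Derivation:
Step 1: +2 fires, +1 burnt (F count now 2)
Step 2: +2 fires, +2 burnt (F count now 2)
Step 3: +3 fires, +2 burnt (F count now 3)
Step 4: +4 fires, +3 burnt (F count now 4)
Step 5: +3 fires, +4 burnt (F count now 3)
Step 6: +4 fires, +3 burnt (F count now 4)
Step 7: +3 fires, +4 burnt (F count now 3)
Step 8: +0 fires, +3 burnt (F count now 0)
Fire out after step 8
Initially T: 22, now '.': 29
Total burnt (originally-T cells now '.'): 21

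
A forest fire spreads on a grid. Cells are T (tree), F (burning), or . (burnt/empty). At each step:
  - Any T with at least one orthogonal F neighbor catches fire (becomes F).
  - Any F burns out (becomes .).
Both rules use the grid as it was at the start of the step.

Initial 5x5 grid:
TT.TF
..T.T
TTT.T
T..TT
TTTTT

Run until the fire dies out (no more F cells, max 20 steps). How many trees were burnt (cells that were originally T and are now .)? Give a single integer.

Step 1: +2 fires, +1 burnt (F count now 2)
Step 2: +1 fires, +2 burnt (F count now 1)
Step 3: +1 fires, +1 burnt (F count now 1)
Step 4: +2 fires, +1 burnt (F count now 2)
Step 5: +1 fires, +2 burnt (F count now 1)
Step 6: +1 fires, +1 burnt (F count now 1)
Step 7: +1 fires, +1 burnt (F count now 1)
Step 8: +1 fires, +1 burnt (F count now 1)
Step 9: +1 fires, +1 burnt (F count now 1)
Step 10: +1 fires, +1 burnt (F count now 1)
Step 11: +1 fires, +1 burnt (F count now 1)
Step 12: +1 fires, +1 burnt (F count now 1)
Step 13: +1 fires, +1 burnt (F count now 1)
Step 14: +0 fires, +1 burnt (F count now 0)
Fire out after step 14
Initially T: 17, now '.': 23
Total burnt (originally-T cells now '.'): 15

Answer: 15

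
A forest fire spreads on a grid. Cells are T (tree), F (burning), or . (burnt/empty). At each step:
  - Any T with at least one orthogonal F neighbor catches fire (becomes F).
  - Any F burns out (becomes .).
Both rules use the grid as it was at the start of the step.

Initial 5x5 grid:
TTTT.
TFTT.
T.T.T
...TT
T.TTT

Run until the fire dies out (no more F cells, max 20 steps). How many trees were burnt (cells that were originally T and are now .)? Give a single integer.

Step 1: +3 fires, +1 burnt (F count now 3)
Step 2: +5 fires, +3 burnt (F count now 5)
Step 3: +1 fires, +5 burnt (F count now 1)
Step 4: +0 fires, +1 burnt (F count now 0)
Fire out after step 4
Initially T: 16, now '.': 18
Total burnt (originally-T cells now '.'): 9

Answer: 9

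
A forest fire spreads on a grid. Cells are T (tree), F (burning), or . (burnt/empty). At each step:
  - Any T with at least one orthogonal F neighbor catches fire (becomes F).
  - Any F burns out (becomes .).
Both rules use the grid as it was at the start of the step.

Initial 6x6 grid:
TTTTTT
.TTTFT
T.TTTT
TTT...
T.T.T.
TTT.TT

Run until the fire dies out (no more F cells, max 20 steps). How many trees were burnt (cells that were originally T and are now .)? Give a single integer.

Step 1: +4 fires, +1 burnt (F count now 4)
Step 2: +5 fires, +4 burnt (F count now 5)
Step 3: +3 fires, +5 burnt (F count now 3)
Step 4: +2 fires, +3 burnt (F count now 2)
Step 5: +3 fires, +2 burnt (F count now 3)
Step 6: +2 fires, +3 burnt (F count now 2)
Step 7: +3 fires, +2 burnt (F count now 3)
Step 8: +1 fires, +3 burnt (F count now 1)
Step 9: +0 fires, +1 burnt (F count now 0)
Fire out after step 9
Initially T: 26, now '.': 33
Total burnt (originally-T cells now '.'): 23

Answer: 23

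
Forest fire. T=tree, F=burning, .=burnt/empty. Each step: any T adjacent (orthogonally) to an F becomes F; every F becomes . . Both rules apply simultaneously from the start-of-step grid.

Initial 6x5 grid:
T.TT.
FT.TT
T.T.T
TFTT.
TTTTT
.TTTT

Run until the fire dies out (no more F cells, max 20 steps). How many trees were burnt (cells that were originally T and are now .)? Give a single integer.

Step 1: +6 fires, +2 burnt (F count now 6)
Step 2: +5 fires, +6 burnt (F count now 5)
Step 3: +2 fires, +5 burnt (F count now 2)
Step 4: +2 fires, +2 burnt (F count now 2)
Step 5: +1 fires, +2 burnt (F count now 1)
Step 6: +0 fires, +1 burnt (F count now 0)
Fire out after step 6
Initially T: 21, now '.': 25
Total burnt (originally-T cells now '.'): 16

Answer: 16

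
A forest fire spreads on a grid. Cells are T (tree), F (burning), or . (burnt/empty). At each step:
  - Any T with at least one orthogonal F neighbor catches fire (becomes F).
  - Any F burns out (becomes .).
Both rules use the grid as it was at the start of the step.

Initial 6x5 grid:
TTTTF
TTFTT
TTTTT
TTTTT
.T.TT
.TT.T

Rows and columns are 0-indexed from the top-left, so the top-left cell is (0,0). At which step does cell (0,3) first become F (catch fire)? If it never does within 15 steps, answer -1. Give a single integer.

Step 1: cell (0,3)='F' (+6 fires, +2 burnt)
  -> target ignites at step 1
Step 2: cell (0,3)='.' (+6 fires, +6 burnt)
Step 3: cell (0,3)='.' (+5 fires, +6 burnt)
Step 4: cell (0,3)='.' (+4 fires, +5 burnt)
Step 5: cell (0,3)='.' (+2 fires, +4 burnt)
Step 6: cell (0,3)='.' (+1 fires, +2 burnt)
Step 7: cell (0,3)='.' (+0 fires, +1 burnt)
  fire out at step 7

1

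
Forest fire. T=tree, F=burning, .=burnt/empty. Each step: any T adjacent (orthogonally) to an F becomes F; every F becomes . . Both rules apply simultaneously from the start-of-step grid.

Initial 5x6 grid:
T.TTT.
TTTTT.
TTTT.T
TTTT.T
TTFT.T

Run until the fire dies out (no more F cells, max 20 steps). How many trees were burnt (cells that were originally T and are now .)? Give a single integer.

Answer: 20

Derivation:
Step 1: +3 fires, +1 burnt (F count now 3)
Step 2: +4 fires, +3 burnt (F count now 4)
Step 3: +4 fires, +4 burnt (F count now 4)
Step 4: +4 fires, +4 burnt (F count now 4)
Step 5: +3 fires, +4 burnt (F count now 3)
Step 6: +2 fires, +3 burnt (F count now 2)
Step 7: +0 fires, +2 burnt (F count now 0)
Fire out after step 7
Initially T: 23, now '.': 27
Total burnt (originally-T cells now '.'): 20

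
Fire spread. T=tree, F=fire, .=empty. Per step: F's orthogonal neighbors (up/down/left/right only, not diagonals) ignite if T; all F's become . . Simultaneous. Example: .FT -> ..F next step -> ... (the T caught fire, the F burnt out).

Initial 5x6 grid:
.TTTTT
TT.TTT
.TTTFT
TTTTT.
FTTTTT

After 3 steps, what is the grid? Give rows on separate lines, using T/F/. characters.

Step 1: 6 trees catch fire, 2 burn out
  .TTTTT
  TT.TFT
  .TTF.F
  FTTTF.
  .FTTTT
Step 2: 8 trees catch fire, 6 burn out
  .TTTFT
  TT.F.F
  .TF...
  .FTF..
  ..FTFT
Step 3: 6 trees catch fire, 8 burn out
  .TTF.F
  TT....
  .F....
  ..F...
  ...F.F

.TTF.F
TT....
.F....
..F...
...F.F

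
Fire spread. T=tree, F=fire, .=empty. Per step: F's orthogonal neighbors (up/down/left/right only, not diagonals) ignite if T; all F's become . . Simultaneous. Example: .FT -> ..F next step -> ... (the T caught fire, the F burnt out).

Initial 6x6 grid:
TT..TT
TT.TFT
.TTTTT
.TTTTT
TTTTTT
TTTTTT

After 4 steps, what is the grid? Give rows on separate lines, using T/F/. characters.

Step 1: 4 trees catch fire, 1 burn out
  TT..FT
  TT.F.F
  .TTTFT
  .TTTTT
  TTTTTT
  TTTTTT
Step 2: 4 trees catch fire, 4 burn out
  TT...F
  TT....
  .TTF.F
  .TTTFT
  TTTTTT
  TTTTTT
Step 3: 4 trees catch fire, 4 burn out
  TT....
  TT....
  .TF...
  .TTF.F
  TTTTFT
  TTTTTT
Step 4: 5 trees catch fire, 4 burn out
  TT....
  TT....
  .F....
  .TF...
  TTTF.F
  TTTTFT

TT....
TT....
.F....
.TF...
TTTF.F
TTTTFT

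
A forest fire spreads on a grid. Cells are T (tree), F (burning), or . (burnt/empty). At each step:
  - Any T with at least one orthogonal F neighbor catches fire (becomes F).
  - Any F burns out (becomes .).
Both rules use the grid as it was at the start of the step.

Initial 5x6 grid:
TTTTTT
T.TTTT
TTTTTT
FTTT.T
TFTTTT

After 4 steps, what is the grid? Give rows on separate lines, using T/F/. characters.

Step 1: 4 trees catch fire, 2 burn out
  TTTTTT
  T.TTTT
  FTTTTT
  .FTT.T
  F.FTTT
Step 2: 4 trees catch fire, 4 burn out
  TTTTTT
  F.TTTT
  .FTTTT
  ..FT.T
  ...FTT
Step 3: 4 trees catch fire, 4 burn out
  FTTTTT
  ..TTTT
  ..FTTT
  ...F.T
  ....FT
Step 4: 4 trees catch fire, 4 burn out
  .FTTTT
  ..FTTT
  ...FTT
  .....T
  .....F

.FTTTT
..FTTT
...FTT
.....T
.....F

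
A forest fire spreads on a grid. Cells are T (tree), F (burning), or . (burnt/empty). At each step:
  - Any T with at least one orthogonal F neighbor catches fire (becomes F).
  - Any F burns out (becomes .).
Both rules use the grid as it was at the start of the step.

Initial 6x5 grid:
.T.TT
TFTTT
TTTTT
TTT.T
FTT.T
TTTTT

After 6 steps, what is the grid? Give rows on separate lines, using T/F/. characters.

Step 1: 7 trees catch fire, 2 burn out
  .F.TT
  F.FTT
  TFTTT
  FTT.T
  .FT.T
  FTTTT
Step 2: 6 trees catch fire, 7 burn out
  ...TT
  ...FT
  F.FTT
  .FT.T
  ..F.T
  .FTTT
Step 3: 5 trees catch fire, 6 burn out
  ...FT
  ....F
  ...FT
  ..F.T
  ....T
  ..FTT
Step 4: 3 trees catch fire, 5 burn out
  ....F
  .....
  ....F
  ....T
  ....T
  ...FT
Step 5: 2 trees catch fire, 3 burn out
  .....
  .....
  .....
  ....F
  ....T
  ....F
Step 6: 1 trees catch fire, 2 burn out
  .....
  .....
  .....
  .....
  ....F
  .....

.....
.....
.....
.....
....F
.....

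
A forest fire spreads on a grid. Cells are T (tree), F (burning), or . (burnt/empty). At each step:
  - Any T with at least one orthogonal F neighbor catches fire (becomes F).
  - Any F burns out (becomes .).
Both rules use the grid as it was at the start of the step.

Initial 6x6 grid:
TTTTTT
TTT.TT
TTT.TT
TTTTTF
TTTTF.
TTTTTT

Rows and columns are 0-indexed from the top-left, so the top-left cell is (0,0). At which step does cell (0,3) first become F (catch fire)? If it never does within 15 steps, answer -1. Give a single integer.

Step 1: cell (0,3)='T' (+4 fires, +2 burnt)
Step 2: cell (0,3)='T' (+6 fires, +4 burnt)
Step 3: cell (0,3)='T' (+5 fires, +6 burnt)
Step 4: cell (0,3)='T' (+5 fires, +5 burnt)
Step 5: cell (0,3)='F' (+5 fires, +5 burnt)
  -> target ignites at step 5
Step 6: cell (0,3)='.' (+3 fires, +5 burnt)
Step 7: cell (0,3)='.' (+2 fires, +3 burnt)
Step 8: cell (0,3)='.' (+1 fires, +2 burnt)
Step 9: cell (0,3)='.' (+0 fires, +1 burnt)
  fire out at step 9

5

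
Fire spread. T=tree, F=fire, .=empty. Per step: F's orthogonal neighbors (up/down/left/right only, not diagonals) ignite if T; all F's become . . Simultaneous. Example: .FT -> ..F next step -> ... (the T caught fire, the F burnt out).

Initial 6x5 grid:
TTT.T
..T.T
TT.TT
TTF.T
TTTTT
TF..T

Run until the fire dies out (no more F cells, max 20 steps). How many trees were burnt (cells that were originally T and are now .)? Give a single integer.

Answer: 16

Derivation:
Step 1: +4 fires, +2 burnt (F count now 4)
Step 2: +4 fires, +4 burnt (F count now 4)
Step 3: +2 fires, +4 burnt (F count now 2)
Step 4: +2 fires, +2 burnt (F count now 2)
Step 5: +1 fires, +2 burnt (F count now 1)
Step 6: +2 fires, +1 burnt (F count now 2)
Step 7: +1 fires, +2 burnt (F count now 1)
Step 8: +0 fires, +1 burnt (F count now 0)
Fire out after step 8
Initially T: 20, now '.': 26
Total burnt (originally-T cells now '.'): 16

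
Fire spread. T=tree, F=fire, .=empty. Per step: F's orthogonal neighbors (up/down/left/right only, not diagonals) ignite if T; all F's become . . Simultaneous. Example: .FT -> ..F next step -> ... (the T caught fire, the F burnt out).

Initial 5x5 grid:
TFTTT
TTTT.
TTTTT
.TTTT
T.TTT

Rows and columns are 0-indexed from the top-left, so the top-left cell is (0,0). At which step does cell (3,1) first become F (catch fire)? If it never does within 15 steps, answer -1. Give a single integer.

Step 1: cell (3,1)='T' (+3 fires, +1 burnt)
Step 2: cell (3,1)='T' (+4 fires, +3 burnt)
Step 3: cell (3,1)='F' (+5 fires, +4 burnt)
  -> target ignites at step 3
Step 4: cell (3,1)='.' (+2 fires, +5 burnt)
Step 5: cell (3,1)='.' (+3 fires, +2 burnt)
Step 6: cell (3,1)='.' (+2 fires, +3 burnt)
Step 7: cell (3,1)='.' (+1 fires, +2 burnt)
Step 8: cell (3,1)='.' (+0 fires, +1 burnt)
  fire out at step 8

3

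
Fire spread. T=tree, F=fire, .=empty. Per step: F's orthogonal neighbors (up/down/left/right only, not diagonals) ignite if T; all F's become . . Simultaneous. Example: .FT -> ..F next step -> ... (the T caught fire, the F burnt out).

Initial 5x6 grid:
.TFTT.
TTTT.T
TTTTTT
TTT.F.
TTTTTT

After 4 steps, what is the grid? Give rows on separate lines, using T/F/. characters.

Step 1: 5 trees catch fire, 2 burn out
  .F.FT.
  TTFT.T
  TTTTFT
  TTT...
  TTTTFT
Step 2: 8 trees catch fire, 5 burn out
  ....F.
  TF.F.T
  TTFF.F
  TTT...
  TTTF.F
Step 3: 5 trees catch fire, 8 burn out
  ......
  F....F
  TF....
  TTF...
  TTF...
Step 4: 3 trees catch fire, 5 burn out
  ......
  ......
  F.....
  TF....
  TF....

......
......
F.....
TF....
TF....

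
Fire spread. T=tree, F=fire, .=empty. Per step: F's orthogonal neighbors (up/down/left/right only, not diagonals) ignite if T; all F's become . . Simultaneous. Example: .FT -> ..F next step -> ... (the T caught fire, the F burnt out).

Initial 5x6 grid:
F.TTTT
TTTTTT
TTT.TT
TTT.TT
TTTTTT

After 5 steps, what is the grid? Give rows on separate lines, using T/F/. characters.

Step 1: 1 trees catch fire, 1 burn out
  ..TTTT
  FTTTTT
  TTT.TT
  TTT.TT
  TTTTTT
Step 2: 2 trees catch fire, 1 burn out
  ..TTTT
  .FTTTT
  FTT.TT
  TTT.TT
  TTTTTT
Step 3: 3 trees catch fire, 2 burn out
  ..TTTT
  ..FTTT
  .FT.TT
  FTT.TT
  TTTTTT
Step 4: 5 trees catch fire, 3 burn out
  ..FTTT
  ...FTT
  ..F.TT
  .FT.TT
  FTTTTT
Step 5: 4 trees catch fire, 5 burn out
  ...FTT
  ....FT
  ....TT
  ..F.TT
  .FTTTT

...FTT
....FT
....TT
..F.TT
.FTTTT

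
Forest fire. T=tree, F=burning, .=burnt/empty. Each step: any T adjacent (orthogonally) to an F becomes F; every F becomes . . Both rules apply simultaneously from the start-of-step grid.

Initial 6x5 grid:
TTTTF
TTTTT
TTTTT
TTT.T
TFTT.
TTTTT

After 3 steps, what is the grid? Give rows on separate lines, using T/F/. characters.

Step 1: 6 trees catch fire, 2 burn out
  TTTF.
  TTTTF
  TTTTT
  TFT.T
  F.FT.
  TFTTT
Step 2: 9 trees catch fire, 6 burn out
  TTF..
  TTTF.
  TFTTF
  F.F.T
  ...F.
  F.FTT
Step 3: 8 trees catch fire, 9 burn out
  TF...
  TFF..
  F.FF.
  ....F
  .....
  ...FT

TF...
TFF..
F.FF.
....F
.....
...FT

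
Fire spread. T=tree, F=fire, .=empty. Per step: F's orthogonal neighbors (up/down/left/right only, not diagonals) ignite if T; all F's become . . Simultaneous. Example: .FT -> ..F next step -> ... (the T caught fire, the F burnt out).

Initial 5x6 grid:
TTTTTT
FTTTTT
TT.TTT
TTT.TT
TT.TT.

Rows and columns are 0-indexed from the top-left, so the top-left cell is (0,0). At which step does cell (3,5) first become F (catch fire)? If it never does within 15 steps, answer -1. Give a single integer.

Step 1: cell (3,5)='T' (+3 fires, +1 burnt)
Step 2: cell (3,5)='T' (+4 fires, +3 burnt)
Step 3: cell (3,5)='T' (+4 fires, +4 burnt)
Step 4: cell (3,5)='T' (+5 fires, +4 burnt)
Step 5: cell (3,5)='T' (+3 fires, +5 burnt)
Step 6: cell (3,5)='T' (+3 fires, +3 burnt)
Step 7: cell (3,5)='F' (+2 fires, +3 burnt)
  -> target ignites at step 7
Step 8: cell (3,5)='.' (+1 fires, +2 burnt)
Step 9: cell (3,5)='.' (+0 fires, +1 burnt)
  fire out at step 9

7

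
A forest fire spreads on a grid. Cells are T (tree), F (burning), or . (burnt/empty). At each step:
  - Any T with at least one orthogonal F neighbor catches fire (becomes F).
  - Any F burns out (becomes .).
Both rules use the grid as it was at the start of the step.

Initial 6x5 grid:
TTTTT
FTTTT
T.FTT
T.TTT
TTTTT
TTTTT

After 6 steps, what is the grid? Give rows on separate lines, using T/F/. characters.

Step 1: 6 trees catch fire, 2 burn out
  FTTTT
  .FFTT
  F..FT
  T.FTT
  TTTTT
  TTTTT
Step 2: 7 trees catch fire, 6 burn out
  .FFTT
  ...FT
  ....F
  F..FT
  TTFTT
  TTTTT
Step 3: 7 trees catch fire, 7 burn out
  ...FT
  ....F
  .....
  ....F
  FF.FT
  TTFTT
Step 4: 5 trees catch fire, 7 burn out
  ....F
  .....
  .....
  .....
  ....F
  FF.FT
Step 5: 1 trees catch fire, 5 burn out
  .....
  .....
  .....
  .....
  .....
  ....F
Step 6: 0 trees catch fire, 1 burn out
  .....
  .....
  .....
  .....
  .....
  .....

.....
.....
.....
.....
.....
.....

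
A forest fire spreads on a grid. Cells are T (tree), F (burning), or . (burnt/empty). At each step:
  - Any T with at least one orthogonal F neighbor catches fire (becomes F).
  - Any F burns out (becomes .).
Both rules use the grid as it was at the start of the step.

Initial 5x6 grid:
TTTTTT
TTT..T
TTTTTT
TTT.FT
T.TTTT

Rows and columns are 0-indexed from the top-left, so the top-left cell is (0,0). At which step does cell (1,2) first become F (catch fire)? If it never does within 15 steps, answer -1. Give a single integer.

Step 1: cell (1,2)='T' (+3 fires, +1 burnt)
Step 2: cell (1,2)='T' (+4 fires, +3 burnt)
Step 3: cell (1,2)='T' (+3 fires, +4 burnt)
Step 4: cell (1,2)='F' (+4 fires, +3 burnt)
  -> target ignites at step 4
Step 5: cell (1,2)='.' (+5 fires, +4 burnt)
Step 6: cell (1,2)='.' (+4 fires, +5 burnt)
Step 7: cell (1,2)='.' (+2 fires, +4 burnt)
Step 8: cell (1,2)='.' (+0 fires, +2 burnt)
  fire out at step 8

4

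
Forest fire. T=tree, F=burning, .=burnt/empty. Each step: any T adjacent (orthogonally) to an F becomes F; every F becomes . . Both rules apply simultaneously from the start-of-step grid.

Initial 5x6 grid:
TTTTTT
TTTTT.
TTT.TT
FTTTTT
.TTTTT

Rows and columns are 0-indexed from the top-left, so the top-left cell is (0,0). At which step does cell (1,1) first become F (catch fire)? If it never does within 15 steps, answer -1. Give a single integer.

Step 1: cell (1,1)='T' (+2 fires, +1 burnt)
Step 2: cell (1,1)='T' (+4 fires, +2 burnt)
Step 3: cell (1,1)='F' (+5 fires, +4 burnt)
  -> target ignites at step 3
Step 4: cell (1,1)='.' (+4 fires, +5 burnt)
Step 5: cell (1,1)='.' (+5 fires, +4 burnt)
Step 6: cell (1,1)='.' (+4 fires, +5 burnt)
Step 7: cell (1,1)='.' (+1 fires, +4 burnt)
Step 8: cell (1,1)='.' (+1 fires, +1 burnt)
Step 9: cell (1,1)='.' (+0 fires, +1 burnt)
  fire out at step 9

3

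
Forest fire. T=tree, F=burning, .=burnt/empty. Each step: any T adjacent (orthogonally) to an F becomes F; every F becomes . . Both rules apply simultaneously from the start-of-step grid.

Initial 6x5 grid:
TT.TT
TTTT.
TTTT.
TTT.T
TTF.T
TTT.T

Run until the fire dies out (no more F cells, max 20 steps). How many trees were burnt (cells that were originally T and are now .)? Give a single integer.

Answer: 20

Derivation:
Step 1: +3 fires, +1 burnt (F count now 3)
Step 2: +4 fires, +3 burnt (F count now 4)
Step 3: +5 fires, +4 burnt (F count now 5)
Step 4: +3 fires, +5 burnt (F count now 3)
Step 5: +3 fires, +3 burnt (F count now 3)
Step 6: +2 fires, +3 burnt (F count now 2)
Step 7: +0 fires, +2 burnt (F count now 0)
Fire out after step 7
Initially T: 23, now '.': 27
Total burnt (originally-T cells now '.'): 20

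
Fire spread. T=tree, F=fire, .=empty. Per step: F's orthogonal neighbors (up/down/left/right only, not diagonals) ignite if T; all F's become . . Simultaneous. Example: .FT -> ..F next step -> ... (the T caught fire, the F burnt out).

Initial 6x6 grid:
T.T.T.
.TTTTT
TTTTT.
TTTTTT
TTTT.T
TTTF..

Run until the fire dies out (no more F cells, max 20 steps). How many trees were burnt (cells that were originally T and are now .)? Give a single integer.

Step 1: +2 fires, +1 burnt (F count now 2)
Step 2: +3 fires, +2 burnt (F count now 3)
Step 3: +5 fires, +3 burnt (F count now 5)
Step 4: +6 fires, +5 burnt (F count now 6)
Step 5: +5 fires, +6 burnt (F count now 5)
Step 6: +5 fires, +5 burnt (F count now 5)
Step 7: +0 fires, +5 burnt (F count now 0)
Fire out after step 7
Initially T: 27, now '.': 35
Total burnt (originally-T cells now '.'): 26

Answer: 26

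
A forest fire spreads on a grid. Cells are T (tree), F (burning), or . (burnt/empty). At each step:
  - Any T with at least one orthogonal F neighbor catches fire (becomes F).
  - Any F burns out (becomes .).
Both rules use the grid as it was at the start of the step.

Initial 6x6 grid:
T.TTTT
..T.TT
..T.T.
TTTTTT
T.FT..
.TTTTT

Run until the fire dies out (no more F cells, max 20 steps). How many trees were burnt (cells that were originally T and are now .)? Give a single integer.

Step 1: +3 fires, +1 burnt (F count now 3)
Step 2: +5 fires, +3 burnt (F count now 5)
Step 3: +4 fires, +5 burnt (F count now 4)
Step 4: +5 fires, +4 burnt (F count now 5)
Step 5: +2 fires, +5 burnt (F count now 2)
Step 6: +2 fires, +2 burnt (F count now 2)
Step 7: +1 fires, +2 burnt (F count now 1)
Step 8: +0 fires, +1 burnt (F count now 0)
Fire out after step 8
Initially T: 23, now '.': 35
Total burnt (originally-T cells now '.'): 22

Answer: 22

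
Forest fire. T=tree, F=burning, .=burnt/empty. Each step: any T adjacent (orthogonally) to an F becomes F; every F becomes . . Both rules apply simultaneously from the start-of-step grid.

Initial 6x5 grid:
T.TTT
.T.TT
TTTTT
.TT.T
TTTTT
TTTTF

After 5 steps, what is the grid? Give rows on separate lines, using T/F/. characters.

Step 1: 2 trees catch fire, 1 burn out
  T.TTT
  .T.TT
  TTTTT
  .TT.T
  TTTTF
  TTTF.
Step 2: 3 trees catch fire, 2 burn out
  T.TTT
  .T.TT
  TTTTT
  .TT.F
  TTTF.
  TTF..
Step 3: 3 trees catch fire, 3 burn out
  T.TTT
  .T.TT
  TTTTF
  .TT..
  TTF..
  TF...
Step 4: 5 trees catch fire, 3 burn out
  T.TTT
  .T.TF
  TTTF.
  .TF..
  TF...
  F....
Step 5: 5 trees catch fire, 5 burn out
  T.TTF
  .T.F.
  TTF..
  .F...
  F....
  .....

T.TTF
.T.F.
TTF..
.F...
F....
.....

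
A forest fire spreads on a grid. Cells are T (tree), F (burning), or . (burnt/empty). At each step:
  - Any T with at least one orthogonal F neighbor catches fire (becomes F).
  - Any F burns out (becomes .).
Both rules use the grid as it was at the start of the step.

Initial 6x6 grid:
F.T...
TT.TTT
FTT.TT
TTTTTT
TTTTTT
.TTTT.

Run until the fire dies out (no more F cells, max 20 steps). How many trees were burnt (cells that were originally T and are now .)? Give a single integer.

Step 1: +3 fires, +2 burnt (F count now 3)
Step 2: +4 fires, +3 burnt (F count now 4)
Step 3: +2 fires, +4 burnt (F count now 2)
Step 4: +3 fires, +2 burnt (F count now 3)
Step 5: +3 fires, +3 burnt (F count now 3)
Step 6: +4 fires, +3 burnt (F count now 4)
Step 7: +4 fires, +4 burnt (F count now 4)
Step 8: +2 fires, +4 burnt (F count now 2)
Step 9: +0 fires, +2 burnt (F count now 0)
Fire out after step 9
Initially T: 26, now '.': 35
Total burnt (originally-T cells now '.'): 25

Answer: 25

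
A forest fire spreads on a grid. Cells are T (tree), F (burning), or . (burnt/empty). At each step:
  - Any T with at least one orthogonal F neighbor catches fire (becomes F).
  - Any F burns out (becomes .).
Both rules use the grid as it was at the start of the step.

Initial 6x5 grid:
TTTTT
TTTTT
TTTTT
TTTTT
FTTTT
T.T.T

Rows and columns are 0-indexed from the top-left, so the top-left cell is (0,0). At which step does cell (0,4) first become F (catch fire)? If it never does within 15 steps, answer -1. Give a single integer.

Step 1: cell (0,4)='T' (+3 fires, +1 burnt)
Step 2: cell (0,4)='T' (+3 fires, +3 burnt)
Step 3: cell (0,4)='T' (+5 fires, +3 burnt)
Step 4: cell (0,4)='T' (+5 fires, +5 burnt)
Step 5: cell (0,4)='T' (+5 fires, +5 burnt)
Step 6: cell (0,4)='T' (+3 fires, +5 burnt)
Step 7: cell (0,4)='T' (+2 fires, +3 burnt)
Step 8: cell (0,4)='F' (+1 fires, +2 burnt)
  -> target ignites at step 8
Step 9: cell (0,4)='.' (+0 fires, +1 burnt)
  fire out at step 9

8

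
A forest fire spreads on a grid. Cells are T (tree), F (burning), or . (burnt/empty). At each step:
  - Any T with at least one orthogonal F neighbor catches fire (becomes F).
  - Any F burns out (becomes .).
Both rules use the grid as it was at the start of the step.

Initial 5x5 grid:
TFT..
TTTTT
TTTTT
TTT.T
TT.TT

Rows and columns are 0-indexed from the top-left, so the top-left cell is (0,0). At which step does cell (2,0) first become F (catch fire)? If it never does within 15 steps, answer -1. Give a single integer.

Step 1: cell (2,0)='T' (+3 fires, +1 burnt)
Step 2: cell (2,0)='T' (+3 fires, +3 burnt)
Step 3: cell (2,0)='F' (+4 fires, +3 burnt)
  -> target ignites at step 3
Step 4: cell (2,0)='.' (+5 fires, +4 burnt)
Step 5: cell (2,0)='.' (+2 fires, +5 burnt)
Step 6: cell (2,0)='.' (+1 fires, +2 burnt)
Step 7: cell (2,0)='.' (+1 fires, +1 burnt)
Step 8: cell (2,0)='.' (+1 fires, +1 burnt)
Step 9: cell (2,0)='.' (+0 fires, +1 burnt)
  fire out at step 9

3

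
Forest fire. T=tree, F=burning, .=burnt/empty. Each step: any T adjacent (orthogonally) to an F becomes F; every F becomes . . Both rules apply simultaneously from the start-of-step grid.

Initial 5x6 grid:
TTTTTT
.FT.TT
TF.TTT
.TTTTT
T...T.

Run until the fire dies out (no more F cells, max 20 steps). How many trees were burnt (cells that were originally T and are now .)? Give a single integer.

Step 1: +4 fires, +2 burnt (F count now 4)
Step 2: +3 fires, +4 burnt (F count now 3)
Step 3: +2 fires, +3 burnt (F count now 2)
Step 4: +3 fires, +2 burnt (F count now 3)
Step 5: +5 fires, +3 burnt (F count now 5)
Step 6: +2 fires, +5 burnt (F count now 2)
Step 7: +0 fires, +2 burnt (F count now 0)
Fire out after step 7
Initially T: 20, now '.': 29
Total burnt (originally-T cells now '.'): 19

Answer: 19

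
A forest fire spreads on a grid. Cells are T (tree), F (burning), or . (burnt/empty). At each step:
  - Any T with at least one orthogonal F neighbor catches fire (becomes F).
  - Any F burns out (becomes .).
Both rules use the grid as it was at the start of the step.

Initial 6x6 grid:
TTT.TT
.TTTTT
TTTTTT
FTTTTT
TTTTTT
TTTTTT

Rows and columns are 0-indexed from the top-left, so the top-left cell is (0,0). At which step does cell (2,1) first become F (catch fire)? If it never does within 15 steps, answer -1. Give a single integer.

Step 1: cell (2,1)='T' (+3 fires, +1 burnt)
Step 2: cell (2,1)='F' (+4 fires, +3 burnt)
  -> target ignites at step 2
Step 3: cell (2,1)='.' (+5 fires, +4 burnt)
Step 4: cell (2,1)='.' (+6 fires, +5 burnt)
Step 5: cell (2,1)='.' (+7 fires, +6 burnt)
Step 6: cell (2,1)='.' (+4 fires, +7 burnt)
Step 7: cell (2,1)='.' (+3 fires, +4 burnt)
Step 8: cell (2,1)='.' (+1 fires, +3 burnt)
Step 9: cell (2,1)='.' (+0 fires, +1 burnt)
  fire out at step 9

2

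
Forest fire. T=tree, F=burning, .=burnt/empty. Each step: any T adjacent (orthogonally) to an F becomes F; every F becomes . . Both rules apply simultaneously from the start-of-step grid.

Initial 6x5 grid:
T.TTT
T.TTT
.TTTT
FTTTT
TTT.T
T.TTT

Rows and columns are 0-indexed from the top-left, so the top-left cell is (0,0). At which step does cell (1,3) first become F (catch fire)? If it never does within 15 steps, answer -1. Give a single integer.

Step 1: cell (1,3)='T' (+2 fires, +1 burnt)
Step 2: cell (1,3)='T' (+4 fires, +2 burnt)
Step 3: cell (1,3)='T' (+3 fires, +4 burnt)
Step 4: cell (1,3)='T' (+4 fires, +3 burnt)
Step 5: cell (1,3)='F' (+5 fires, +4 burnt)
  -> target ignites at step 5
Step 6: cell (1,3)='.' (+3 fires, +5 burnt)
Step 7: cell (1,3)='.' (+1 fires, +3 burnt)
Step 8: cell (1,3)='.' (+0 fires, +1 burnt)
  fire out at step 8

5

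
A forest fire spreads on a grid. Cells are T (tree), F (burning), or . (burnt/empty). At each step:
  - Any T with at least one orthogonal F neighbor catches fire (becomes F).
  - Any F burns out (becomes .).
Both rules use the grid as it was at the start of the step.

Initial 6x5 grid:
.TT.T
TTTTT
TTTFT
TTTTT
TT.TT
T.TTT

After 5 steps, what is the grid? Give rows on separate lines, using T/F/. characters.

Step 1: 4 trees catch fire, 1 burn out
  .TT.T
  TTTFT
  TTF.F
  TTTFT
  TT.TT
  T.TTT
Step 2: 6 trees catch fire, 4 burn out
  .TT.T
  TTF.F
  TF...
  TTF.F
  TT.FT
  T.TTT
Step 3: 7 trees catch fire, 6 burn out
  .TF.F
  TF...
  F....
  TF...
  TT..F
  T.TFT
Step 4: 6 trees catch fire, 7 burn out
  .F...
  F....
  .....
  F....
  TF...
  T.F.F
Step 5: 1 trees catch fire, 6 burn out
  .....
  .....
  .....
  .....
  F....
  T....

.....
.....
.....
.....
F....
T....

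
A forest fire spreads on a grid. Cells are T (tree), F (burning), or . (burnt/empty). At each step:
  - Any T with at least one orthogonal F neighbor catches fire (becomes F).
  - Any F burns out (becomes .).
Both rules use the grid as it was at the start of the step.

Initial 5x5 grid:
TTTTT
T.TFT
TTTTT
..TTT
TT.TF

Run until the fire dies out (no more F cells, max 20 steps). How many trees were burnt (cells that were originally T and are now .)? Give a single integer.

Step 1: +6 fires, +2 burnt (F count now 6)
Step 2: +5 fires, +6 burnt (F count now 5)
Step 3: +3 fires, +5 burnt (F count now 3)
Step 4: +2 fires, +3 burnt (F count now 2)
Step 5: +1 fires, +2 burnt (F count now 1)
Step 6: +0 fires, +1 burnt (F count now 0)
Fire out after step 6
Initially T: 19, now '.': 23
Total burnt (originally-T cells now '.'): 17

Answer: 17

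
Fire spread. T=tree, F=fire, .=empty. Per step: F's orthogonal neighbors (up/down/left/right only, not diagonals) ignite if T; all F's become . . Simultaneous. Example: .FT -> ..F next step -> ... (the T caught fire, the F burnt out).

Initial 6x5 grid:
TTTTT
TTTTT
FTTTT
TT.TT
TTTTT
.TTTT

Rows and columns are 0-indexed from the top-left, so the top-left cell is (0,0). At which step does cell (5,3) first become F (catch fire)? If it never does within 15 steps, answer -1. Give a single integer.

Step 1: cell (5,3)='T' (+3 fires, +1 burnt)
Step 2: cell (5,3)='T' (+5 fires, +3 burnt)
Step 3: cell (5,3)='T' (+4 fires, +5 burnt)
Step 4: cell (5,3)='T' (+6 fires, +4 burnt)
Step 5: cell (5,3)='T' (+5 fires, +6 burnt)
Step 6: cell (5,3)='F' (+3 fires, +5 burnt)
  -> target ignites at step 6
Step 7: cell (5,3)='.' (+1 fires, +3 burnt)
Step 8: cell (5,3)='.' (+0 fires, +1 burnt)
  fire out at step 8

6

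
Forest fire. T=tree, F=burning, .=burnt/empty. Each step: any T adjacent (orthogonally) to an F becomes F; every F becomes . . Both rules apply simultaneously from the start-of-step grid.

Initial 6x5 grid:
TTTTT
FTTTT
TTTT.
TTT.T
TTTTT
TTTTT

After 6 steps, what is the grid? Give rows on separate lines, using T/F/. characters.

Step 1: 3 trees catch fire, 1 burn out
  FTTTT
  .FTTT
  FTTT.
  TTT.T
  TTTTT
  TTTTT
Step 2: 4 trees catch fire, 3 burn out
  .FTTT
  ..FTT
  .FTT.
  FTT.T
  TTTTT
  TTTTT
Step 3: 5 trees catch fire, 4 burn out
  ..FTT
  ...FT
  ..FT.
  .FT.T
  FTTTT
  TTTTT
Step 4: 6 trees catch fire, 5 burn out
  ...FT
  ....F
  ...F.
  ..F.T
  .FTTT
  FTTTT
Step 5: 3 trees catch fire, 6 burn out
  ....F
  .....
  .....
  ....T
  ..FTT
  .FTTT
Step 6: 2 trees catch fire, 3 burn out
  .....
  .....
  .....
  ....T
  ...FT
  ..FTT

.....
.....
.....
....T
...FT
..FTT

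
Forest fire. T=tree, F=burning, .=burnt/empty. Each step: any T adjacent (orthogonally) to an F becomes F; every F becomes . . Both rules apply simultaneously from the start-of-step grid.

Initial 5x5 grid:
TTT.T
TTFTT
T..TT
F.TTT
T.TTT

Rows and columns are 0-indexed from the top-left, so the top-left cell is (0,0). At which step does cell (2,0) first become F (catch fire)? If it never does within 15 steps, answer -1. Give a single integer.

Step 1: cell (2,0)='F' (+5 fires, +2 burnt)
  -> target ignites at step 1
Step 2: cell (2,0)='.' (+4 fires, +5 burnt)
Step 3: cell (2,0)='.' (+4 fires, +4 burnt)
Step 4: cell (2,0)='.' (+3 fires, +4 burnt)
Step 5: cell (2,0)='.' (+2 fires, +3 burnt)
Step 6: cell (2,0)='.' (+0 fires, +2 burnt)
  fire out at step 6

1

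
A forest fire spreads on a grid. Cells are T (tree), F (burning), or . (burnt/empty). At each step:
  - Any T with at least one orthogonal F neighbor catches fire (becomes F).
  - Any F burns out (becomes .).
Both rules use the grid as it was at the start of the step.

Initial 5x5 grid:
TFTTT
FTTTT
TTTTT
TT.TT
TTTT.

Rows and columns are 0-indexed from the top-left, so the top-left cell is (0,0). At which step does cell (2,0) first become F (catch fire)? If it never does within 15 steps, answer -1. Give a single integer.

Step 1: cell (2,0)='F' (+4 fires, +2 burnt)
  -> target ignites at step 1
Step 2: cell (2,0)='.' (+4 fires, +4 burnt)
Step 3: cell (2,0)='.' (+5 fires, +4 burnt)
Step 4: cell (2,0)='.' (+3 fires, +5 burnt)
Step 5: cell (2,0)='.' (+3 fires, +3 burnt)
Step 6: cell (2,0)='.' (+2 fires, +3 burnt)
Step 7: cell (2,0)='.' (+0 fires, +2 burnt)
  fire out at step 7

1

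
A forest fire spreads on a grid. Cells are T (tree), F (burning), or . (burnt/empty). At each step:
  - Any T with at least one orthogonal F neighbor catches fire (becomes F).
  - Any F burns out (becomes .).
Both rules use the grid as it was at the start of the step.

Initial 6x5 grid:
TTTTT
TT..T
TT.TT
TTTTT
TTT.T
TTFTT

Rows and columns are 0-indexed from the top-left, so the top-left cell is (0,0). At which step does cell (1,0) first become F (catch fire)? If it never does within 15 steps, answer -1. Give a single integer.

Step 1: cell (1,0)='T' (+3 fires, +1 burnt)
Step 2: cell (1,0)='T' (+4 fires, +3 burnt)
Step 3: cell (1,0)='T' (+4 fires, +4 burnt)
Step 4: cell (1,0)='T' (+4 fires, +4 burnt)
Step 5: cell (1,0)='T' (+3 fires, +4 burnt)
Step 6: cell (1,0)='F' (+3 fires, +3 burnt)
  -> target ignites at step 6
Step 7: cell (1,0)='.' (+3 fires, +3 burnt)
Step 8: cell (1,0)='.' (+1 fires, +3 burnt)
Step 9: cell (1,0)='.' (+0 fires, +1 burnt)
  fire out at step 9

6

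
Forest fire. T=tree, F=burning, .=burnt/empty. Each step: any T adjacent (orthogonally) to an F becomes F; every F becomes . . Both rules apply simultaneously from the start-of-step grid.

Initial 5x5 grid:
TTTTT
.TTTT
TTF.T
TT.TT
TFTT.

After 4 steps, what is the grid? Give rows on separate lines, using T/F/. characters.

Step 1: 5 trees catch fire, 2 burn out
  TTTTT
  .TFTT
  TF..T
  TF.TT
  F.FT.
Step 2: 6 trees catch fire, 5 burn out
  TTFTT
  .F.FT
  F...T
  F..TT
  ...F.
Step 3: 4 trees catch fire, 6 burn out
  TF.FT
  ....F
  ....T
  ...FT
  .....
Step 4: 4 trees catch fire, 4 burn out
  F...F
  .....
  ....F
  ....F
  .....

F...F
.....
....F
....F
.....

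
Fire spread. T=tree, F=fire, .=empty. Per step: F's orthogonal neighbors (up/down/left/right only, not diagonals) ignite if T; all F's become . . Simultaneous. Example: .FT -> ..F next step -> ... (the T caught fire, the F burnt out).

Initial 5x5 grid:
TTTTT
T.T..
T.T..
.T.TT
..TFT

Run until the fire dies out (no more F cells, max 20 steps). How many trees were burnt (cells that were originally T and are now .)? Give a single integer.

Answer: 4

Derivation:
Step 1: +3 fires, +1 burnt (F count now 3)
Step 2: +1 fires, +3 burnt (F count now 1)
Step 3: +0 fires, +1 burnt (F count now 0)
Fire out after step 3
Initially T: 14, now '.': 15
Total burnt (originally-T cells now '.'): 4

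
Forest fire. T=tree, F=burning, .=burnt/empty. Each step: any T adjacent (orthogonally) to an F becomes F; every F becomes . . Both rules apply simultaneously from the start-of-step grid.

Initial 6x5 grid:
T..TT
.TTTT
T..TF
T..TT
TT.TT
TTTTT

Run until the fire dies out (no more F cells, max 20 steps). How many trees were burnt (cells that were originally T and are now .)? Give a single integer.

Step 1: +3 fires, +1 burnt (F count now 3)
Step 2: +4 fires, +3 burnt (F count now 4)
Step 3: +4 fires, +4 burnt (F count now 4)
Step 4: +2 fires, +4 burnt (F count now 2)
Step 5: +1 fires, +2 burnt (F count now 1)
Step 6: +1 fires, +1 burnt (F count now 1)
Step 7: +2 fires, +1 burnt (F count now 2)
Step 8: +1 fires, +2 burnt (F count now 1)
Step 9: +1 fires, +1 burnt (F count now 1)
Step 10: +1 fires, +1 burnt (F count now 1)
Step 11: +0 fires, +1 burnt (F count now 0)
Fire out after step 11
Initially T: 21, now '.': 29
Total burnt (originally-T cells now '.'): 20

Answer: 20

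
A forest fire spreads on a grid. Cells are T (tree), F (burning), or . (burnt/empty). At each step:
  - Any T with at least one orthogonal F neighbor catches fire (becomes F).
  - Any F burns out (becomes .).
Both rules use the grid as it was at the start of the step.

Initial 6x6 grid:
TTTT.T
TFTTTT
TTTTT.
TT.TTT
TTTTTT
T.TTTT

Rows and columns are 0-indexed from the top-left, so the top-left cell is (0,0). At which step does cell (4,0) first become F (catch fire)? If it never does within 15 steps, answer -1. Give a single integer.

Step 1: cell (4,0)='T' (+4 fires, +1 burnt)
Step 2: cell (4,0)='T' (+6 fires, +4 burnt)
Step 3: cell (4,0)='T' (+5 fires, +6 burnt)
Step 4: cell (4,0)='F' (+5 fires, +5 burnt)
  -> target ignites at step 4
Step 5: cell (4,0)='.' (+5 fires, +5 burnt)
Step 6: cell (4,0)='.' (+3 fires, +5 burnt)
Step 7: cell (4,0)='.' (+2 fires, +3 burnt)
Step 8: cell (4,0)='.' (+1 fires, +2 burnt)
Step 9: cell (4,0)='.' (+0 fires, +1 burnt)
  fire out at step 9

4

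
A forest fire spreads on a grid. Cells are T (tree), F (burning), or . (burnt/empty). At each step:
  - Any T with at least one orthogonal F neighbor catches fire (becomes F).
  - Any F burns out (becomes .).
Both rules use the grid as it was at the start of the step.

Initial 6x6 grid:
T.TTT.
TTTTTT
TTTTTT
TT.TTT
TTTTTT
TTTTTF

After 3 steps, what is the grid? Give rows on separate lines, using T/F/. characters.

Step 1: 2 trees catch fire, 1 burn out
  T.TTT.
  TTTTTT
  TTTTTT
  TT.TTT
  TTTTTF
  TTTTF.
Step 2: 3 trees catch fire, 2 burn out
  T.TTT.
  TTTTTT
  TTTTTT
  TT.TTF
  TTTTF.
  TTTF..
Step 3: 4 trees catch fire, 3 burn out
  T.TTT.
  TTTTTT
  TTTTTF
  TT.TF.
  TTTF..
  TTF...

T.TTT.
TTTTTT
TTTTTF
TT.TF.
TTTF..
TTF...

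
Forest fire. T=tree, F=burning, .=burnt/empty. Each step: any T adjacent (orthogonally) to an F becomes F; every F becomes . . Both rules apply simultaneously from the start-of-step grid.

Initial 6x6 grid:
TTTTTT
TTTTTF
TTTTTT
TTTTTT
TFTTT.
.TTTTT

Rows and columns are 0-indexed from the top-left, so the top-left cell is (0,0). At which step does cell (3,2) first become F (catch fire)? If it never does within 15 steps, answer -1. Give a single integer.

Step 1: cell (3,2)='T' (+7 fires, +2 burnt)
Step 2: cell (3,2)='F' (+9 fires, +7 burnt)
  -> target ignites at step 2
Step 3: cell (3,2)='.' (+10 fires, +9 burnt)
Step 4: cell (3,2)='.' (+4 fires, +10 burnt)
Step 5: cell (3,2)='.' (+2 fires, +4 burnt)
Step 6: cell (3,2)='.' (+0 fires, +2 burnt)
  fire out at step 6

2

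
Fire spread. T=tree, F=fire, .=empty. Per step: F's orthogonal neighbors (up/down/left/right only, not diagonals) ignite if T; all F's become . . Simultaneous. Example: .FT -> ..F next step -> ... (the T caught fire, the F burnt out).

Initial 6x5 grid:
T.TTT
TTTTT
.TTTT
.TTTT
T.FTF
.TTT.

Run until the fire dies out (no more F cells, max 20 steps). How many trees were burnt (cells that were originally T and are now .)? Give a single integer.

Answer: 21

Derivation:
Step 1: +4 fires, +2 burnt (F count now 4)
Step 2: +6 fires, +4 burnt (F count now 6)
Step 3: +4 fires, +6 burnt (F count now 4)
Step 4: +4 fires, +4 burnt (F count now 4)
Step 5: +2 fires, +4 burnt (F count now 2)
Step 6: +1 fires, +2 burnt (F count now 1)
Step 7: +0 fires, +1 burnt (F count now 0)
Fire out after step 7
Initially T: 22, now '.': 29
Total burnt (originally-T cells now '.'): 21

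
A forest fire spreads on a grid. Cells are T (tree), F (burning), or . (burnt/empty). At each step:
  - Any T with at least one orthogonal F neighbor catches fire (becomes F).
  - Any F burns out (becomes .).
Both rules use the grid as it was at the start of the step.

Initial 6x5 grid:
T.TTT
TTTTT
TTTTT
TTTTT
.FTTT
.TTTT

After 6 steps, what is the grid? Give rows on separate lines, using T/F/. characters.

Step 1: 3 trees catch fire, 1 burn out
  T.TTT
  TTTTT
  TTTTT
  TFTTT
  ..FTT
  .FTTT
Step 2: 5 trees catch fire, 3 burn out
  T.TTT
  TTTTT
  TFTTT
  F.FTT
  ...FT
  ..FTT
Step 3: 6 trees catch fire, 5 burn out
  T.TTT
  TFTTT
  F.FTT
  ...FT
  ....F
  ...FT
Step 4: 5 trees catch fire, 6 burn out
  T.TTT
  F.FTT
  ...FT
  ....F
  .....
  ....F
Step 5: 4 trees catch fire, 5 burn out
  F.FTT
  ...FT
  ....F
  .....
  .....
  .....
Step 6: 2 trees catch fire, 4 burn out
  ...FT
  ....F
  .....
  .....
  .....
  .....

...FT
....F
.....
.....
.....
.....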